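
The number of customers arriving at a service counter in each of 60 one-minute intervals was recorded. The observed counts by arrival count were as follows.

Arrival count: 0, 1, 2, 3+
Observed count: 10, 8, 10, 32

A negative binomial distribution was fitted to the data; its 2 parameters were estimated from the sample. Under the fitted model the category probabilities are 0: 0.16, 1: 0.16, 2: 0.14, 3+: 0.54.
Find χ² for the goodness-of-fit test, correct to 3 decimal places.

0.593

Expected counts E_i = n·p_i: 60×0.16 = 9.6, 60×0.16 = 9.6, 60×0.14 = 8.4, 60×0.54 = 32.4.
χ² = (10−9.6)²/9.6 + (8−9.6)²/9.6 + (10−8.4)²/8.4 + (32−32.4)²/32.4
   = 0.0167 + 0.2667 + 0.3048 + 0.0049
Sum = 0.593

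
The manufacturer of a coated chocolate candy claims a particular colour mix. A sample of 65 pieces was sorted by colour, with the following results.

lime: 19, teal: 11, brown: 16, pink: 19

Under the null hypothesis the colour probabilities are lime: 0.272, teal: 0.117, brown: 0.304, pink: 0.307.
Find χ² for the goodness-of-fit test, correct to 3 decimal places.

2.375

Expected counts E_i = n·p_i: 65×0.272 = 17.68, 65×0.117 = 7.605, 65×0.304 = 19.76, 65×0.307 = 19.955.
lime: (19 − 17.68)²/17.68 = 1.7424/17.68 = 0.0986
teal: (11 − 7.605)²/7.605 = 11.526025/7.605 = 1.5156
brown: (16 − 19.76)²/19.76 = 14.1376/19.76 = 0.7155
pink: (19 − 19.955)²/19.955 = 0.912025/19.955 = 0.0457
Sum = 2.375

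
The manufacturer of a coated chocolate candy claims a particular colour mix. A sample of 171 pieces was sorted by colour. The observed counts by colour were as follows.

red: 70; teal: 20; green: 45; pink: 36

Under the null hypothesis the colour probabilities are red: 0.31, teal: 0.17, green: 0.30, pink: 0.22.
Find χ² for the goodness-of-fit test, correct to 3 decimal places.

9.119

Expected counts E_i = n·p_i: 171×0.31 = 53.01, 171×0.17 = 29.07, 171×0.30 = 51.3, 171×0.22 = 37.62.
cat         O        E   (O−E)²/E
red        70    53.01     5.4454
teal       20    29.07     2.8299
green      45     51.3     0.7737
pink       36    37.62     0.0698
Sum = 9.119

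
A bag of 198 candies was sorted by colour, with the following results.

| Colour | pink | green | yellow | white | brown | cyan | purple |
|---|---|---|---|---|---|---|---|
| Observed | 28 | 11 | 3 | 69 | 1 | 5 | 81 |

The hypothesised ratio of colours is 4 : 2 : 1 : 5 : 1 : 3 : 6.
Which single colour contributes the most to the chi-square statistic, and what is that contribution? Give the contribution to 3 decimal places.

cyan, 17.926

Ratio total = 22. Expected counts: 198×4/22 = 36, 198×2/22 = 18, 198×1/22 = 9, 198×5/22 = 45, 198×1/22 = 9, 198×3/22 = 27, 198×6/22 = 54.
χ² = (28−36)²/36 + (11−18)²/18 + (3−9)²/9 + (69−45)²/45 + (1−9)²/9 + (5−27)²/27 + (81−54)²/54
   = 1.7778 + 2.7222 + 4.0000 + 12.8000 + 7.1111 + 17.9259 + 13.5000
The largest term is for cyan: 17.926.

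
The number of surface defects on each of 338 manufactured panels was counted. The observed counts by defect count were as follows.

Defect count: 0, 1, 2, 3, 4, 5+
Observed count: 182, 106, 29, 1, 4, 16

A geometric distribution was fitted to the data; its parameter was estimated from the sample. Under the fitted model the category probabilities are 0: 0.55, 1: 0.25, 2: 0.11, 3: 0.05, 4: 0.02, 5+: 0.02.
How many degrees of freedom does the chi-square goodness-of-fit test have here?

4

There are k = 6 categories and 1 parameter estimated from the data, so df = 6 − 1 − 1 = 4.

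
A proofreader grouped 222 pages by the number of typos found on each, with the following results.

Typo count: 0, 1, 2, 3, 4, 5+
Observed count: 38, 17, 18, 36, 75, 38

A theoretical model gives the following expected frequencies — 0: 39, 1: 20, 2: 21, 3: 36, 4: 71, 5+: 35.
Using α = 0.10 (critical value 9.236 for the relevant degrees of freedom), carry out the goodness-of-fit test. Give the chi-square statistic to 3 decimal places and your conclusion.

1.387; do not reject

0: (38 − 39)²/39 = 1/39 = 0.0256
1: (17 − 20)²/20 = 9/20 = 0.4500
2: (18 − 21)²/21 = 9/21 = 0.4286
3: (36 − 36)²/36 = 0/36 = 0.0000
4: (75 − 71)²/71 = 16/71 = 0.2254
5+: (38 − 35)²/35 = 9/35 = 0.2571
Sum = 1.387
df = 5. Since 1.387 < 9.236, we do not reject H₀.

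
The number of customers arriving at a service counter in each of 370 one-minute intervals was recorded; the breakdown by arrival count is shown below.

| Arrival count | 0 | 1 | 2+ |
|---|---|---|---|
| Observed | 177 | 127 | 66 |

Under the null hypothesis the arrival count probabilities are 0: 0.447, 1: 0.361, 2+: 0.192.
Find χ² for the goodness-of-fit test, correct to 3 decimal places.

1.496

Expected counts E_i = n·p_i: 370×0.447 = 165.39, 370×0.361 = 133.57, 370×0.192 = 71.04.
0: (177 − 165.39)²/165.39 = 134.7921/165.39 = 0.8150
1: (127 − 133.57)²/133.57 = 43.1649/133.57 = 0.3232
2+: (66 − 71.04)²/71.04 = 25.4016/71.04 = 0.3576
Sum = 1.496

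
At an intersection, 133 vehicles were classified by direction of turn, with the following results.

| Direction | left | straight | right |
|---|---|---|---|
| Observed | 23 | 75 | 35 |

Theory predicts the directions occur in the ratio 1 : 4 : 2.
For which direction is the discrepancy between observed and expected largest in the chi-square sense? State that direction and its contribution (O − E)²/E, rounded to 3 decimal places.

Ratio total = 7. Expected counts: 133×1/7 = 19, 133×4/7 = 76, 133×2/7 = 38.
χ² = (23−19)²/19 + (75−76)²/76 + (35−38)²/38
   = 0.8421 + 0.0132 + 0.2368
The largest term is for left: 0.842.

left, 0.842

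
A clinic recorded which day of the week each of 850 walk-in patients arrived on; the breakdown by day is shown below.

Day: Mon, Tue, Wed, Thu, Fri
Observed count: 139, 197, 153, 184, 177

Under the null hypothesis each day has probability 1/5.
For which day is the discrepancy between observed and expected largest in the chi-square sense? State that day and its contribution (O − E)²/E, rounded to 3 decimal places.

Under H₀ each category has probability 1/5, so each expected count is 850/5 = 170.
cat         O        E   (O−E)²/E
Mon       139      170     5.6529
Tue       197      170     4.2882
Wed       153      170     1.7000
Thu       184      170     1.1529
Fri       177      170     0.2882
The largest term is for Mon: 5.653.

Mon, 5.653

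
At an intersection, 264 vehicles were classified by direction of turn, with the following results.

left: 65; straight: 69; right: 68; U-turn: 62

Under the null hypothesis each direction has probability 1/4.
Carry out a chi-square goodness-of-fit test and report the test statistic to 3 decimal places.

0.455

Under H₀ each category has probability 1/4, so each expected count is 264/4 = 66.
χ² = (65−66)²/66 + (69−66)²/66 + (68−66)²/66 + (62−66)²/66
   = 0.0152 + 0.1364 + 0.0606 + 0.2424
Sum = 0.455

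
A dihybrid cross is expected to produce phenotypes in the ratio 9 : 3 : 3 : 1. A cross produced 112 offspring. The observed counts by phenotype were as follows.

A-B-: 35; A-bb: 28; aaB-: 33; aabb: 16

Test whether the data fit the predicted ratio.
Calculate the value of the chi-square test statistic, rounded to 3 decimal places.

33.206

Ratio total = 16. Expected counts: 112×9/16 = 63, 112×3/16 = 21, 112×3/16 = 21, 112×1/16 = 7.
A-B-: (35 − 63)²/63 = 784/63 = 12.4444
A-bb: (28 − 21)²/21 = 49/21 = 2.3333
aaB-: (33 − 21)²/21 = 144/21 = 6.8571
aabb: (16 − 7)²/7 = 81/7 = 11.5714
Sum = 33.206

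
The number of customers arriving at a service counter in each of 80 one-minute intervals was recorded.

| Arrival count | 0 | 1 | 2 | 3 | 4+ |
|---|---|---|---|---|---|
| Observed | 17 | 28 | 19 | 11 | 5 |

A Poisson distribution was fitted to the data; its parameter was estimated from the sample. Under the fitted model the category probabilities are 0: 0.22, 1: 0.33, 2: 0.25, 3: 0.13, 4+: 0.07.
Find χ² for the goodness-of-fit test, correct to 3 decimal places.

0.266

Expected counts E_i = n·p_i: 80×0.22 = 17.6, 80×0.33 = 26.4, 80×0.25 = 20, 80×0.13 = 10.4, 80×0.07 = 5.6.
χ² = (17−17.6)²/17.6 + (28−26.4)²/26.4 + (19−20)²/20 + (11−10.4)²/10.4 + (5−5.6)²/5.6
   = 0.0205 + 0.0970 + 0.0500 + 0.0346 + 0.0643
Sum = 0.266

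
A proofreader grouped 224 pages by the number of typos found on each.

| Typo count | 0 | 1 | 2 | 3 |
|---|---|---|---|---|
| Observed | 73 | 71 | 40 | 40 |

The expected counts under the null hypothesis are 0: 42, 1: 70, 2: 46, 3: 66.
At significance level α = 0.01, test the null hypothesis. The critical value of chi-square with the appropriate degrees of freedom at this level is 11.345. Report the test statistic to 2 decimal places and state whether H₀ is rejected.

cat         O        E   (O−E)²/E
0          73       42     22.881
1          71       70      0.014
2          40       46      0.783
3          40       66     10.242
Sum = 33.92
df = 3. Since 33.92 > 11.345, we reject H₀.

33.92; reject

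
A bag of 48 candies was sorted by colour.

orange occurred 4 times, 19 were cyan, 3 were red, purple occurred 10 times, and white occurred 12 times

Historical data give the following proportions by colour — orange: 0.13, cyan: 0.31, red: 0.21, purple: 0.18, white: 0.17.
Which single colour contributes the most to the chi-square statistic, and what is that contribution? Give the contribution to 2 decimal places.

red, 4.97

Expected counts E_i = n·p_i: 48×0.13 = 6.24, 48×0.31 = 14.88, 48×0.21 = 10.08, 48×0.18 = 8.64, 48×0.17 = 8.16.
cat         O        E   (O−E)²/E
orange      4     6.24      0.804
cyan       19    14.88      1.141
red         3    10.08      4.973
purple     10     8.64      0.214
white      12     8.16      1.807
The largest term is for red: 4.97.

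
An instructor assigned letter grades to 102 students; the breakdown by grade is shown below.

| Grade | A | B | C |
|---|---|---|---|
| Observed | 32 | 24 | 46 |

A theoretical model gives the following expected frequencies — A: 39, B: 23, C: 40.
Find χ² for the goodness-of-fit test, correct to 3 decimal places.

A: (32 − 39)²/39 = 49/39 = 1.2564
B: (24 − 23)²/23 = 1/23 = 0.0435
C: (46 − 40)²/40 = 36/40 = 0.9000
Sum = 2.200

2.200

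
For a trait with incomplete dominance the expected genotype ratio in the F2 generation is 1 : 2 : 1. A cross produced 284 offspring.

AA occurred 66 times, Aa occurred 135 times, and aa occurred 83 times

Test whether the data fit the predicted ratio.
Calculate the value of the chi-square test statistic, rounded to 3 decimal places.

2.725

Ratio total = 4. Expected counts: 284×1/4 = 71, 284×2/4 = 142, 284×1/4 = 71.
AA: (66 − 71)²/71 = 25/71 = 0.3521
Aa: (135 − 142)²/142 = 49/142 = 0.3451
aa: (83 − 71)²/71 = 144/71 = 2.0282
Sum = 2.725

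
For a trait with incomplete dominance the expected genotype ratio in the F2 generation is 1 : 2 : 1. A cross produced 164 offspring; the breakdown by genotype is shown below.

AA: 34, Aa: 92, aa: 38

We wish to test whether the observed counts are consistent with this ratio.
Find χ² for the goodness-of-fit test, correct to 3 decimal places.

2.634

Ratio total = 4. Expected counts: 164×1/4 = 41, 164×2/4 = 82, 164×1/4 = 41.
χ² = (34−41)²/41 + (92−82)²/82 + (38−41)²/41
   = 1.1951 + 1.2195 + 0.2195
Sum = 2.634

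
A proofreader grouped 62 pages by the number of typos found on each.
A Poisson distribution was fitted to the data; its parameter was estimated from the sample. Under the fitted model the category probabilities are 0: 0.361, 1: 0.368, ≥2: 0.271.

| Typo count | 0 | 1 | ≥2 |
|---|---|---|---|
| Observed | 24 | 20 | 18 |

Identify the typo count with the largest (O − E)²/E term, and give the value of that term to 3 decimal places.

1, 0.348

Expected counts E_i = n·p_i: 62×0.361 = 22.382, 62×0.368 = 22.816, 62×0.271 = 16.802.
χ² = (24−22.382)²/22.382 + (20−22.816)²/22.816 + (18−16.802)²/16.802
   = 0.1170 + 0.3476 + 0.0854
The largest term is for 1: 0.348.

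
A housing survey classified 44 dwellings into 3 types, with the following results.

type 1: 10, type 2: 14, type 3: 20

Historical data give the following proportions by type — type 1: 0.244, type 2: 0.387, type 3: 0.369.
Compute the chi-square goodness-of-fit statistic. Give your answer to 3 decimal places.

1.462

Expected counts E_i = n·p_i: 44×0.244 = 10.736, 44×0.387 = 17.028, 44×0.369 = 16.236.
cat         O        E   (O−E)²/E
type 1     10   10.736     0.0505
type 2     14   17.028     0.5385
type 3     20   16.236     0.8726
Sum = 1.462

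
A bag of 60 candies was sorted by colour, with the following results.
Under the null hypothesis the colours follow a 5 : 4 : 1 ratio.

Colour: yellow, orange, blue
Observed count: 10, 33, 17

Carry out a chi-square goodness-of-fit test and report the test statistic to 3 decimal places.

Ratio total = 10. Expected counts: 60×5/10 = 30, 60×4/10 = 24, 60×1/10 = 6.
χ² = (10−30)²/30 + (33−24)²/24 + (17−6)²/6
   = 13.3333 + 3.3750 + 20.1667
Sum = 36.875

36.875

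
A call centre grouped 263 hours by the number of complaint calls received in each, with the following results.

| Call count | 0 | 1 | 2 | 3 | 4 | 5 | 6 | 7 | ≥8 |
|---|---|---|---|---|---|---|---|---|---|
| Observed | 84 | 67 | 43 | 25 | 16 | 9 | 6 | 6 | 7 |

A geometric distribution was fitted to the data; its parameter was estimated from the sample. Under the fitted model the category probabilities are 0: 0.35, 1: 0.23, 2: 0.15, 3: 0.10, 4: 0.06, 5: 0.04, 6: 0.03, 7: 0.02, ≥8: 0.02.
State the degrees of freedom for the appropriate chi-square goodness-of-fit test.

7

There are k = 9 categories and 1 parameter estimated from the data, so df = 9 − 1 − 1 = 7.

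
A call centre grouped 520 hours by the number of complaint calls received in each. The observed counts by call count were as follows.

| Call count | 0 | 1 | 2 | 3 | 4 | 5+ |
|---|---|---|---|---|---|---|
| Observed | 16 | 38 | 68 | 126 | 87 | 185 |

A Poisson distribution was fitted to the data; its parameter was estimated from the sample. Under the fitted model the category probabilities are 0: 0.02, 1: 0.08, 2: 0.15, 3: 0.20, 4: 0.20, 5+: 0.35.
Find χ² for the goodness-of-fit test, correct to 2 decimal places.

Expected counts E_i = n·p_i: 520×0.02 = 10.4, 520×0.08 = 41.6, 520×0.15 = 78, 520×0.20 = 104, 520×0.20 = 104, 520×0.35 = 182.
χ² = (16−10.4)²/10.4 + (38−41.6)²/41.6 + (68−78)²/78 + (126−104)²/104 + (87−104)²/104 + (185−182)²/182
   = 3.015 + 0.312 + 1.282 + 4.654 + 2.779 + 0.049
Sum = 12.09

12.09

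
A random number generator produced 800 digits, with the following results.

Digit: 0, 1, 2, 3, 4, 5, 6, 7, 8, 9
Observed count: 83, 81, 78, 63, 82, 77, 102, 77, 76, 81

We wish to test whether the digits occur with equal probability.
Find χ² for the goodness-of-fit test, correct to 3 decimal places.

10.325

Expected count for each of the 10 categories: 800/10 = 80.
χ² = (83−80)²/80 + (81−80)²/80 + (78−80)²/80 + (63−80)²/80 + (82−80)²/80 + (77−80)²/80 + (102−80)²/80 + (77−80)²/80 + (76−80)²/80 + (81−80)²/80
   = 0.1125 + 0.0125 + 0.0500 + 3.6125 + 0.0500 + 0.1125 + 6.0500 + 0.1125 + 0.2000 + 0.0125
Sum = 10.325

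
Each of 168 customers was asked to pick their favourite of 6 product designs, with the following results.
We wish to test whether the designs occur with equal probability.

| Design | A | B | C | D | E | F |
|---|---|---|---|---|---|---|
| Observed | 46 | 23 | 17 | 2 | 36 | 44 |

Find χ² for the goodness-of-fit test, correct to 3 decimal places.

52.357

Under H₀ each category has probability 1/6, so each expected count is 168/6 = 28.
cat         O        E   (O−E)²/E
A          46       28    11.5714
B          23       28     0.8929
C          17       28     4.3214
D           2       28    24.1429
E          36       28     2.2857
F          44       28     9.1429
Sum = 52.357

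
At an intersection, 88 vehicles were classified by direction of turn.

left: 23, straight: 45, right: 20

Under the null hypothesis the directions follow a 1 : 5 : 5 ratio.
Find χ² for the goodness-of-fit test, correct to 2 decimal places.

38.75

Ratio total = 11. Expected counts: 88×1/11 = 8, 88×5/11 = 40, 88×5/11 = 40.
cat           O        E   (O−E)²/E
left         23        8     28.125
straight     45       40      0.625
right        20       40     10.000
Sum = 38.75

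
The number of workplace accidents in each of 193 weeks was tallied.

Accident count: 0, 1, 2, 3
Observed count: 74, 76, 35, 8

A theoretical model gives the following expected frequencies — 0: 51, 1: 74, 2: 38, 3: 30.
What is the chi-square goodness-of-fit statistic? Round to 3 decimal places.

26.797

cat         O        E   (O−E)²/E
0          74       51    10.3725
1          76       74     0.0541
2          35       38     0.2368
3           8       30    16.1333
Sum = 26.797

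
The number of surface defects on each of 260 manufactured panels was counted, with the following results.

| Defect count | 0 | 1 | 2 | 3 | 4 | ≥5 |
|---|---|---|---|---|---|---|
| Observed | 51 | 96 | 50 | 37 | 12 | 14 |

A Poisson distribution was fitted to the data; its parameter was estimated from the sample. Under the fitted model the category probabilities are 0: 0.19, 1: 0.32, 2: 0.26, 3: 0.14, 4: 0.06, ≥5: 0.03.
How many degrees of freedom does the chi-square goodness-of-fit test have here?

4

There are k = 6 categories and 1 parameter estimated from the data, so df = 6 − 1 − 1 = 4.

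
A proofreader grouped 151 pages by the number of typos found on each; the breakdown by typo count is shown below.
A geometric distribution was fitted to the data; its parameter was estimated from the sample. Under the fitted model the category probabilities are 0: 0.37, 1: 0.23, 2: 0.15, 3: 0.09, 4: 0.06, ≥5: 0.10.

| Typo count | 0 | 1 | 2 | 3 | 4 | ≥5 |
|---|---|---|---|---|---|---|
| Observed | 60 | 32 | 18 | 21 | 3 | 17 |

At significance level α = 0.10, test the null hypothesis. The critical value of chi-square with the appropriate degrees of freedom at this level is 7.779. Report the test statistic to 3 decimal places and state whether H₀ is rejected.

9.807; reject

Expected counts E_i = n·p_i: 151×0.37 = 55.87, 151×0.23 = 34.73, 151×0.15 = 22.65, 151×0.09 = 13.59, 151×0.06 = 9.06, 151×0.10 = 15.1.
0: (60 − 55.87)²/55.87 = 17.0569/55.87 = 0.3053
1: (32 − 34.73)²/34.73 = 7.4529/34.73 = 0.2146
2: (18 − 22.65)²/22.65 = 21.6225/22.65 = 0.9546
3: (21 − 13.59)²/13.59 = 54.9081/13.59 = 4.0403
4: (3 − 9.06)²/9.06 = 36.7236/9.06 = 4.0534
≥5: (17 − 15.1)²/15.1 = 3.61/15.1 = 0.2391
Sum = 9.807
df = 4. Since 9.807 > 7.779, we reject H₀.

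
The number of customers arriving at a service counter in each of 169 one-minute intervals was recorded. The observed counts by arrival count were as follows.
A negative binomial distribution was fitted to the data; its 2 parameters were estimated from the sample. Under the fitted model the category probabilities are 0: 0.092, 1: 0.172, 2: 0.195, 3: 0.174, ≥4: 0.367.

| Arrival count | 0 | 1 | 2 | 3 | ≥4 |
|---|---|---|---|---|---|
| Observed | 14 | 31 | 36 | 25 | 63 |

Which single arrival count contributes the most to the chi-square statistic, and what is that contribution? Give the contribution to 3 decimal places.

Expected counts E_i = n·p_i: 169×0.092 = 15.548, 169×0.172 = 29.068, 169×0.195 = 32.955, 169×0.174 = 29.406, 169×0.367 = 62.023.
0: (14 − 15.548)²/15.548 = 2.396304/15.548 = 0.1541
1: (31 − 29.068)²/29.068 = 3.732624/29.068 = 0.1284
2: (36 − 32.955)²/32.955 = 9.272025/32.955 = 0.2814
3: (25 − 29.406)²/29.406 = 19.412836/29.406 = 0.6602
≥4: (63 − 62.023)²/62.023 = 0.954529/62.023 = 0.0154
The largest term is for 3: 0.660.

3, 0.660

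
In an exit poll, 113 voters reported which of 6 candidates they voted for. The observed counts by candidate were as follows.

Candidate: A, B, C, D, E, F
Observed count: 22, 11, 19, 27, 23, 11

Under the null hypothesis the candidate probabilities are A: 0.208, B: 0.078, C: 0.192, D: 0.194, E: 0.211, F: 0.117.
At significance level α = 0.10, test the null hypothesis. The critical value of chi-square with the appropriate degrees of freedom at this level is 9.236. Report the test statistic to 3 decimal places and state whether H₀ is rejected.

Expected counts E_i = n·p_i: 113×0.208 = 23.504, 113×0.078 = 8.814, 113×0.192 = 21.696, 113×0.194 = 21.922, 113×0.211 = 23.843, 113×0.117 = 13.221.
cat         O        E   (O−E)²/E
A          22   23.504     0.0962
B          11    8.814     0.5422
C          19   21.696     0.3350
D          27   21.922     1.1763
E          23   23.843     0.0298
F          11   13.221     0.3731
Sum = 2.553
df = 5. Since 2.553 < 9.236, we do not reject H₀.

2.553; do not reject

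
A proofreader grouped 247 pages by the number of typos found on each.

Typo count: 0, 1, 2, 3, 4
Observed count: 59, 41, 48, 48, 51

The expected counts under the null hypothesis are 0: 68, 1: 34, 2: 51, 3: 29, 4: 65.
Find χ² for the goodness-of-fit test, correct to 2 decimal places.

cat         O        E   (O−E)²/E
0          59       68      1.191
1          41       34      1.441
2          48       51      0.176
3          48       29     12.448
4          51       65      3.015
Sum = 18.27

18.27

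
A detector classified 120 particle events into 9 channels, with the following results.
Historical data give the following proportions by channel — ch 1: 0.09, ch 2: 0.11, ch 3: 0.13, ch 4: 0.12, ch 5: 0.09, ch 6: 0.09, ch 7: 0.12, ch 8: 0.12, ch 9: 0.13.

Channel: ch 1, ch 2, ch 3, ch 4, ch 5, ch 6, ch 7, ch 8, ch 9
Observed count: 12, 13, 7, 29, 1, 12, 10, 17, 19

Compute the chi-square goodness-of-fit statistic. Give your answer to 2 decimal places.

31.26

Expected counts E_i = n·p_i: 120×0.09 = 10.8, 120×0.11 = 13.2, 120×0.13 = 15.6, 120×0.12 = 14.4, 120×0.09 = 10.8, 120×0.09 = 10.8, 120×0.12 = 14.4, 120×0.12 = 14.4, 120×0.13 = 15.6.
ch 1: (12 − 10.8)²/10.8 = 1.44/10.8 = 0.133
ch 2: (13 − 13.2)²/13.2 = 0.04/13.2 = 0.003
ch 3: (7 − 15.6)²/15.6 = 73.96/15.6 = 4.741
ch 4: (29 − 14.4)²/14.4 = 213.16/14.4 = 14.803
ch 5: (1 − 10.8)²/10.8 = 96.04/10.8 = 8.893
ch 6: (12 − 10.8)²/10.8 = 1.44/10.8 = 0.133
ch 7: (10 − 14.4)²/14.4 = 19.36/14.4 = 1.344
ch 8: (17 − 14.4)²/14.4 = 6.76/14.4 = 0.469
ch 9: (19 − 15.6)²/15.6 = 11.56/15.6 = 0.741
Sum = 31.26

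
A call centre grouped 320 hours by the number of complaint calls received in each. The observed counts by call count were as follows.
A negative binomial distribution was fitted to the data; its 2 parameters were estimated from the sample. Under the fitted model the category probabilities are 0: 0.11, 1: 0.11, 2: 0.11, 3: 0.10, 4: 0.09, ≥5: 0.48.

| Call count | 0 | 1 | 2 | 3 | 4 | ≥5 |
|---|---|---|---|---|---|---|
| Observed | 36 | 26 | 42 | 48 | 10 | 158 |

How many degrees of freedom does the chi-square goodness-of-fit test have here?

There are k = 6 categories and 2 parameters estimated from the data, so df = 6 − 1 − 2 = 3.

3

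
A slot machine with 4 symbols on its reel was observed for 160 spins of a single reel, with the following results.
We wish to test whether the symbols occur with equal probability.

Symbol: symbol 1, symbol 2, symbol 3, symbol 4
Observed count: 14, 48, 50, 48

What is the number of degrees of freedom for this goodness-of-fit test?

3

There are k = 4 categories and no parameters were estimated from the data, so df = 4 − 1 = 3.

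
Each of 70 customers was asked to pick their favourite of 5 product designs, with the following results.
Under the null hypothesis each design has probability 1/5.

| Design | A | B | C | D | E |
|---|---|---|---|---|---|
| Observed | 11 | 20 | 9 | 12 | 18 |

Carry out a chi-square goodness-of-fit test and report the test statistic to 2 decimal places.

6.43

Under H₀ each category has probability 1/5, so each expected count is 70/5 = 14.
A: (11 − 14)²/14 = 9/14 = 0.643
B: (20 − 14)²/14 = 36/14 = 2.571
C: (9 − 14)²/14 = 25/14 = 1.786
D: (12 − 14)²/14 = 4/14 = 0.286
E: (18 − 14)²/14 = 16/14 = 1.143
Sum = 6.43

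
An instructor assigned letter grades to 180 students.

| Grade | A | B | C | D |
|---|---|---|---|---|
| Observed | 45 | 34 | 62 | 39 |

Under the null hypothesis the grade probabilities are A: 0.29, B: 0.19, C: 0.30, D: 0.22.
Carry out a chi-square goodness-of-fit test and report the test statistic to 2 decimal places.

Expected counts E_i = n·p_i: 180×0.29 = 52.2, 180×0.19 = 34.2, 180×0.30 = 54, 180×0.22 = 39.6.
cat         O        E   (O−E)²/E
A          45     52.2      0.993
B          34     34.2      0.001
C          62       54      1.185
D          39     39.6      0.009
Sum = 2.19

2.19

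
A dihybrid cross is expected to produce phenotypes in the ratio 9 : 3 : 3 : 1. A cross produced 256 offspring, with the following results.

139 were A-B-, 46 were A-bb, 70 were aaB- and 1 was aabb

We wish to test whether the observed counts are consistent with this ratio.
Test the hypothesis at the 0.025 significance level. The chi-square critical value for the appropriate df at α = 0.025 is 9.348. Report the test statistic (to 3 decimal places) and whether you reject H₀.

Ratio total = 16. Expected counts: 256×9/16 = 144, 256×3/16 = 48, 256×3/16 = 48, 256×1/16 = 16.
A-B-: (139 − 144)²/144 = 25/144 = 0.1736
A-bb: (46 − 48)²/48 = 4/48 = 0.0833
aaB-: (70 − 48)²/48 = 484/48 = 10.0833
aabb: (1 − 16)²/16 = 225/16 = 14.0625
Sum = 24.403
df = 3. Since 24.403 > 9.348, we reject H₀.

24.403; reject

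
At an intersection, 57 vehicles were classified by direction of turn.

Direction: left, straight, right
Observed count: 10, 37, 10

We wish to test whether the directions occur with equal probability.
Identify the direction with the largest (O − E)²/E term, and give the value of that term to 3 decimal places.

Expected count for each of the 3 categories: 57/3 = 19.
χ² = (10−19)²/19 + (37−19)²/19 + (10−19)²/19
   = 4.2632 + 17.0526 + 4.2632
The largest term is for straight: 17.053.

straight, 17.053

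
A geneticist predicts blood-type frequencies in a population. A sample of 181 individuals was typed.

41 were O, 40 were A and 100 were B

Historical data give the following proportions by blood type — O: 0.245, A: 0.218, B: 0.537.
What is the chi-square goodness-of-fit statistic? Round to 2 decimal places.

Expected counts E_i = n·p_i: 181×0.245 = 44.345, 181×0.218 = 39.458, 181×0.537 = 97.197.
χ² = (41−44.345)²/44.345 + (40−39.458)²/39.458 + (100−97.197)²/97.197
   = 0.252 + 0.007 + 0.081
Sum = 0.34

0.34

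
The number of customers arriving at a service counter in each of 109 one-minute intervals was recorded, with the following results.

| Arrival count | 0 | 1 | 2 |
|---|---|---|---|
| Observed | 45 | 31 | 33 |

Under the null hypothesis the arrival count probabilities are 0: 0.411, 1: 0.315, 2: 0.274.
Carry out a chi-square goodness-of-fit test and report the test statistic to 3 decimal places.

Expected counts E_i = n·p_i: 109×0.411 = 44.799, 109×0.315 = 34.335, 109×0.274 = 29.866.
cat         O        E   (O−E)²/E
0          45   44.799     0.0009
1          31   34.335     0.3239
2          33   29.866     0.3289
Sum = 0.654

0.654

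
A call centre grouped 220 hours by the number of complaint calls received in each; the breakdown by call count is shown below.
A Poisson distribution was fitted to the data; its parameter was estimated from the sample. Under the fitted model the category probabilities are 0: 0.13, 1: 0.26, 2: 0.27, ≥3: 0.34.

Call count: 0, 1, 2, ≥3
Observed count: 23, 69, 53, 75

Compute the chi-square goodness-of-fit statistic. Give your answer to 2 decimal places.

4.22

Expected counts E_i = n·p_i: 220×0.13 = 28.6, 220×0.26 = 57.2, 220×0.27 = 59.4, 220×0.34 = 74.8.
cat         O        E   (O−E)²/E
0          23     28.6      1.097
1          69     57.2      2.434
2          53     59.4      0.690
≥3         75     74.8      0.001
Sum = 4.22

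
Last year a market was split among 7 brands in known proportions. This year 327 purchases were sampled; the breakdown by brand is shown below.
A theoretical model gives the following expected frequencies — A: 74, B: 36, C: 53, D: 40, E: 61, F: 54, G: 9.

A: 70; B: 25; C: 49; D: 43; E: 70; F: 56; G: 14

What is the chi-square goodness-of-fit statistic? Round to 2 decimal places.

8.28

A: (70 − 74)²/74 = 16/74 = 0.216
B: (25 − 36)²/36 = 121/36 = 3.361
C: (49 − 53)²/53 = 16/53 = 0.302
D: (43 − 40)²/40 = 9/40 = 0.225
E: (70 − 61)²/61 = 81/61 = 1.328
F: (56 − 54)²/54 = 4/54 = 0.074
G: (14 − 9)²/9 = 25/9 = 2.778
Sum = 8.28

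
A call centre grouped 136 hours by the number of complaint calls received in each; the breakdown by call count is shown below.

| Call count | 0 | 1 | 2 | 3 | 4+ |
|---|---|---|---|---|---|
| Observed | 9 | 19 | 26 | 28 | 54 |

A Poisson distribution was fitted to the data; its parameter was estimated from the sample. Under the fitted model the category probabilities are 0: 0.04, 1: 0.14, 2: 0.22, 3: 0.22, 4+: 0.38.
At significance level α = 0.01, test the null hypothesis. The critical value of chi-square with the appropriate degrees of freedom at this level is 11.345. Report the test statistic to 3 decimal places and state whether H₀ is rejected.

Expected counts E_i = n·p_i: 136×0.04 = 5.44, 136×0.14 = 19.04, 136×0.22 = 29.92, 136×0.22 = 29.92, 136×0.38 = 51.68.
χ² = (9−5.44)²/5.44 + (19−19.04)²/19.04 + (26−29.92)²/29.92 + (28−29.92)²/29.92 + (54−51.68)²/51.68
   = 2.3297 + 0.0001 + 0.5136 + 0.1232 + 0.1041
Sum = 3.071
df = 3. Since 3.071 < 11.345, we do not reject H₀.

3.071; do not reject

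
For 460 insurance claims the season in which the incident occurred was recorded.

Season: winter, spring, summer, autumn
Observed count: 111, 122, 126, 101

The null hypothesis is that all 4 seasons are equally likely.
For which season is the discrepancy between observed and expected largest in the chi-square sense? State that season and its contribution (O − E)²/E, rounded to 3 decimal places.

Expected count for each of the 4 categories: 460/4 = 115.
cat         O        E   (O−E)²/E
winter    111      115     0.1391
spring    122      115     0.4261
summer    126      115     1.0522
autumn    101      115     1.7043
The largest term is for autumn: 1.704.

autumn, 1.704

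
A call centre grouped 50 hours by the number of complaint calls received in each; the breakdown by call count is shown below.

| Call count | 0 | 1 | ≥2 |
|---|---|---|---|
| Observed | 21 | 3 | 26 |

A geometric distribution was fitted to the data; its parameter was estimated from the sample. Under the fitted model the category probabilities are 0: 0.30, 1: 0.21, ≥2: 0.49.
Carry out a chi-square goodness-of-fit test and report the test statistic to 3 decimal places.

7.849

Expected counts E_i = n·p_i: 50×0.30 = 15, 50×0.21 = 10.5, 50×0.49 = 24.5.
χ² = (21−15)²/15 + (3−10.5)²/10.5 + (26−24.5)²/24.5
   = 2.4000 + 5.3571 + 0.0918
Sum = 7.849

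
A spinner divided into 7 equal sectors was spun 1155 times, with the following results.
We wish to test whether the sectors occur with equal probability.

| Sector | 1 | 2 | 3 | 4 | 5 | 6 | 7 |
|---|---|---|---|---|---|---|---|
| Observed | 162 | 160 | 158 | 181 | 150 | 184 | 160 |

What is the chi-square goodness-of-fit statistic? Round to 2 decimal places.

Expected count for each of the 7 categories: 1155/7 = 165.
cat         O        E   (O−E)²/E
1         162      165      0.055
2         160      165      0.152
3         158      165      0.297
4         181      165      1.552
5         150      165      1.364
6         184      165      2.188
7         160      165      0.152
Sum = 5.76

5.76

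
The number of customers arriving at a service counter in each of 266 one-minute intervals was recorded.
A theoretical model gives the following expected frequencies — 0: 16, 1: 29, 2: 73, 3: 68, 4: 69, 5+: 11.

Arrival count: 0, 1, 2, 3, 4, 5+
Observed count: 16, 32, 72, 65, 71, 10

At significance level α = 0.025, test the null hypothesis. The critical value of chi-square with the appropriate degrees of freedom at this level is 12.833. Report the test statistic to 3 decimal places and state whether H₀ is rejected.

0.605; do not reject

χ² = (16−16)²/16 + (32−29)²/29 + (72−73)²/73 + (65−68)²/68 + (71−69)²/69 + (10−11)²/11
   = 0.0000 + 0.3103 + 0.0137 + 0.1324 + 0.0580 + 0.0909
Sum = 0.605
df = 5. Since 0.605 < 12.833, we do not reject H₀.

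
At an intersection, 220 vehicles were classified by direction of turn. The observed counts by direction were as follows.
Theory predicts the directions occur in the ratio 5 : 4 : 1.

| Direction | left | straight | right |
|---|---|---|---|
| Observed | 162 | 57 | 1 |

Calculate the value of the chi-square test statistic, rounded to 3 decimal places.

55.548

Ratio total = 10. Expected counts: 220×5/10 = 110, 220×4/10 = 88, 220×1/10 = 22.
χ² = (162−110)²/110 + (57−88)²/88 + (1−22)²/22
   = 24.5818 + 10.9205 + 20.0455
Sum = 55.548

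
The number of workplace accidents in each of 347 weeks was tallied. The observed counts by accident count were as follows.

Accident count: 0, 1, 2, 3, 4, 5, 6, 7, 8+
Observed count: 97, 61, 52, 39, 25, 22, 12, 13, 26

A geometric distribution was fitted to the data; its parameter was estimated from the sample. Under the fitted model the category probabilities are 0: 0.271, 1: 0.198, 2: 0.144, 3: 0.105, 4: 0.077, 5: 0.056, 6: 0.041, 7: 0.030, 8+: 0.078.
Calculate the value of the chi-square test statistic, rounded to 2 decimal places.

2.71

Expected counts E_i = n·p_i: 347×0.271 = 94.037, 347×0.198 = 68.706, 347×0.144 = 49.968, 347×0.105 = 36.435, 347×0.077 = 26.719, 347×0.056 = 19.432, 347×0.041 = 14.227, 347×0.030 = 10.41, 347×0.078 = 27.066.
cat         O        E   (O−E)²/E
0          97   94.037      0.093
1          61   68.706      0.864
2          52   49.968      0.083
3          39   36.435      0.181
4          25   26.719      0.111
5          22   19.432      0.339
6          12   14.227      0.349
7          13    10.41      0.644
8+         26   27.066      0.042
Sum = 2.71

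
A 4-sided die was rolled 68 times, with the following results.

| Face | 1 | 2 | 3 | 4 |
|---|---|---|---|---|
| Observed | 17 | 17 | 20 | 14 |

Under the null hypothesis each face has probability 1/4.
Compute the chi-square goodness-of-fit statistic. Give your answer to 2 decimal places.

1.06

Expected count for each of the 4 categories: 68/4 = 17.
1: (17 − 17)²/17 = 0/17 = 0.000
2: (17 − 17)²/17 = 0/17 = 0.000
3: (20 − 17)²/17 = 9/17 = 0.529
4: (14 − 17)²/17 = 9/17 = 0.529
Sum = 1.06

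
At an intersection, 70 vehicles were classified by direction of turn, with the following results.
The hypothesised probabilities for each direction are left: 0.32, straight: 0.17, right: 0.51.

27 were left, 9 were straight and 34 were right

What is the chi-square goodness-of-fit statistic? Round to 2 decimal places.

Expected counts E_i = n·p_i: 70×0.32 = 22.4, 70×0.17 = 11.9, 70×0.51 = 35.7.
left: (27 − 22.4)²/22.4 = 21.16/22.4 = 0.945
straight: (9 − 11.9)²/11.9 = 8.41/11.9 = 0.707
right: (34 − 35.7)²/35.7 = 2.89/35.7 = 0.081
Sum = 1.73

1.73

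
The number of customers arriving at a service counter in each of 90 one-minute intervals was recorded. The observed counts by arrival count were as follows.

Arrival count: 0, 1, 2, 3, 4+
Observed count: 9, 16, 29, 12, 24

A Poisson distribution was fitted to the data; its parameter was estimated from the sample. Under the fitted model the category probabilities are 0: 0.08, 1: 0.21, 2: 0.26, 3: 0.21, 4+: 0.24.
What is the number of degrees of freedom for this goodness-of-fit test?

There are k = 5 categories and 1 parameter estimated from the data, so df = 5 − 1 − 1 = 3.

3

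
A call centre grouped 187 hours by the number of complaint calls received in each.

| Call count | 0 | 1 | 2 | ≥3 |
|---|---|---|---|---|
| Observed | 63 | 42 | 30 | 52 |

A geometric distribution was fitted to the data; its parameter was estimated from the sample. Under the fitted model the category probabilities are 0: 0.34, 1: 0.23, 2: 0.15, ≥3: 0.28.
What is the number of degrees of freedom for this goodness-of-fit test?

There are k = 4 categories and 1 parameter estimated from the data, so df = 4 − 1 − 1 = 2.

2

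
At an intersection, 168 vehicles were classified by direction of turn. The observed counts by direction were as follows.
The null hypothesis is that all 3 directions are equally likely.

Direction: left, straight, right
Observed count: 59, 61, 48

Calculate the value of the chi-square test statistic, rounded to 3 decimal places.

1.750

Expected count for each of the 3 categories: 168/3 = 56.
left: (59 − 56)²/56 = 9/56 = 0.1607
straight: (61 − 56)²/56 = 25/56 = 0.4464
right: (48 − 56)²/56 = 64/56 = 1.1429
Sum = 1.750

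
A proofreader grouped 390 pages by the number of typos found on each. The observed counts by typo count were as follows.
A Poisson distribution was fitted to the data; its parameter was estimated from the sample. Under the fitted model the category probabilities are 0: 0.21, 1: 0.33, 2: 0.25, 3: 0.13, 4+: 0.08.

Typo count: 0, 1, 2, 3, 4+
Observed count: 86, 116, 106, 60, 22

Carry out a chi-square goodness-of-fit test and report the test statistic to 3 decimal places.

Expected counts E_i = n·p_i: 390×0.21 = 81.9, 390×0.33 = 128.7, 390×0.25 = 97.5, 390×0.13 = 50.7, 390×0.08 = 31.2.
cat         O        E   (O−E)²/E
0          86     81.9     0.2053
1         116    128.7     1.2532
2         106     97.5     0.7410
3          60     50.7     1.7059
4+         22     31.2     2.7128
Sum = 6.618

6.618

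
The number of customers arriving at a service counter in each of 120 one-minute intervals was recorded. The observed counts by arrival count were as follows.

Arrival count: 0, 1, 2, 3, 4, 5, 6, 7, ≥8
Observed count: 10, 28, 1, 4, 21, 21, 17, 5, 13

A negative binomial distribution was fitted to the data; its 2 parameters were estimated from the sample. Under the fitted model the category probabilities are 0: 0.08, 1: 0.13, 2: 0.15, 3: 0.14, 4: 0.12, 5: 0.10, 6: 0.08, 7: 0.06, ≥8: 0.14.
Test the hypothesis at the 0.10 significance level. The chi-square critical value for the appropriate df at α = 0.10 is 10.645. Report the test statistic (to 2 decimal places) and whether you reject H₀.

Expected counts E_i = n·p_i: 120×0.08 = 9.6, 120×0.13 = 15.6, 120×0.15 = 18, 120×0.14 = 16.8, 120×0.12 = 14.4, 120×0.10 = 12, 120×0.08 = 9.6, 120×0.06 = 7.2, 120×0.14 = 16.8.
χ² = (10−9.6)²/9.6 + (28−15.6)²/15.6 + (1−18)²/18 + (4−16.8)²/16.8 + (21−14.4)²/14.4 + (21−12)²/12 + (17−9.6)²/9.6 + (5−7.2)²/7.2 + (13−16.8)²/16.8
   = 0.017 + 9.856 + 16.056 + 9.752 + 3.025 + 6.750 + 5.704 + 0.672 + 0.860
Sum = 52.69
df = 6. Since 52.69 > 10.645, we reject H₀.

52.69; reject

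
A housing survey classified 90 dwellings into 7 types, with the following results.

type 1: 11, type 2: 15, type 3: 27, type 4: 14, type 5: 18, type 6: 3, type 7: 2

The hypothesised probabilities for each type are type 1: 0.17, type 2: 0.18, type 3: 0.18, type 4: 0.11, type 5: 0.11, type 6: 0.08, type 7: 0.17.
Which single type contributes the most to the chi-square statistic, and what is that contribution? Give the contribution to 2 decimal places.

type 7, 11.56

Expected counts E_i = n·p_i: 90×0.17 = 15.3, 90×0.18 = 16.2, 90×0.18 = 16.2, 90×0.11 = 9.9, 90×0.11 = 9.9, 90×0.08 = 7.2, 90×0.17 = 15.3.
χ² = (11−15.3)²/15.3 + (15−16.2)²/16.2 + (27−16.2)²/16.2 + (14−9.9)²/9.9 + (18−9.9)²/9.9 + (3−7.2)²/7.2 + (2−15.3)²/15.3
   = 1.208 + 0.089 + 7.200 + 1.698 + 6.627 + 2.450 + 11.561
The largest term is for type 7: 11.56.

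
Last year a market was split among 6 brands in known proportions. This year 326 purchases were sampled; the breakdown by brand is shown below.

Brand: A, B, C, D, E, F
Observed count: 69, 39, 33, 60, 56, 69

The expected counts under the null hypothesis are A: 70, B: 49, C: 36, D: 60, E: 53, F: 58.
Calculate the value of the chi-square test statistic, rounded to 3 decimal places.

χ² = (69−70)²/70 + (39−49)²/49 + (33−36)²/36 + (60−60)²/60 + (56−53)²/53 + (69−58)²/58
   = 0.0143 + 2.0408 + 0.2500 + 0.0000 + 0.1698 + 2.0862
Sum = 4.561

4.561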